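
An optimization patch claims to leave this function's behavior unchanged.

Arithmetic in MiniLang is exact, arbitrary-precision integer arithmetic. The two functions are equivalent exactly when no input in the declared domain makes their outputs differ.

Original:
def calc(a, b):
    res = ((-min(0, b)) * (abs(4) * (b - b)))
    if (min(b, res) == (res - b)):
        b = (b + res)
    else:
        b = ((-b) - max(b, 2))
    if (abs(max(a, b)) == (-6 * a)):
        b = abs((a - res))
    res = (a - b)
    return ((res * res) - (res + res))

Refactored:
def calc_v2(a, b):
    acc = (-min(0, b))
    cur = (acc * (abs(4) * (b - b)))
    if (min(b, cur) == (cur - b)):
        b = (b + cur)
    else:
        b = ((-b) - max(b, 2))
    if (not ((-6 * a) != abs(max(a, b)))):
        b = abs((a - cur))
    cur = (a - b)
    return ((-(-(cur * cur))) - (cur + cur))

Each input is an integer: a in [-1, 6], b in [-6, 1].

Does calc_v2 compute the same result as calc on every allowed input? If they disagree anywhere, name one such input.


Changes here: comparison usage differs; and local variable names differ; and statement counts differ; and boolean connective usage differs; the full 64-point sweep finds no disagreement.
verdict: equivalent


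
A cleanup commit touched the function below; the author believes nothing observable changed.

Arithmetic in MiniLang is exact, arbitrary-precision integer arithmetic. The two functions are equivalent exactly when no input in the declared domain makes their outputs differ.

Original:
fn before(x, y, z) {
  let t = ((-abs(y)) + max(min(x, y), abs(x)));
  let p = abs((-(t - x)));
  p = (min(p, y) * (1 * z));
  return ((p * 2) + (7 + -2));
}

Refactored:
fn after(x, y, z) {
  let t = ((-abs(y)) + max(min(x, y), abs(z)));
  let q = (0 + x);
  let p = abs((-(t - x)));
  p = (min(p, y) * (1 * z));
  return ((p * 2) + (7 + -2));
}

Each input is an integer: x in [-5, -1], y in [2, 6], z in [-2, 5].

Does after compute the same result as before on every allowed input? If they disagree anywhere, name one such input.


Not equivalent: x=-5, y=4, z=-2 separates them (-11 vs -7).
before: t=1, then p=6, then p=-8, then returns -11
after: t=-2, then q=-5, then p=3, then p=-6, then returns -7
verdict: not equivalent; witness: x=-5, y=4, z=-2


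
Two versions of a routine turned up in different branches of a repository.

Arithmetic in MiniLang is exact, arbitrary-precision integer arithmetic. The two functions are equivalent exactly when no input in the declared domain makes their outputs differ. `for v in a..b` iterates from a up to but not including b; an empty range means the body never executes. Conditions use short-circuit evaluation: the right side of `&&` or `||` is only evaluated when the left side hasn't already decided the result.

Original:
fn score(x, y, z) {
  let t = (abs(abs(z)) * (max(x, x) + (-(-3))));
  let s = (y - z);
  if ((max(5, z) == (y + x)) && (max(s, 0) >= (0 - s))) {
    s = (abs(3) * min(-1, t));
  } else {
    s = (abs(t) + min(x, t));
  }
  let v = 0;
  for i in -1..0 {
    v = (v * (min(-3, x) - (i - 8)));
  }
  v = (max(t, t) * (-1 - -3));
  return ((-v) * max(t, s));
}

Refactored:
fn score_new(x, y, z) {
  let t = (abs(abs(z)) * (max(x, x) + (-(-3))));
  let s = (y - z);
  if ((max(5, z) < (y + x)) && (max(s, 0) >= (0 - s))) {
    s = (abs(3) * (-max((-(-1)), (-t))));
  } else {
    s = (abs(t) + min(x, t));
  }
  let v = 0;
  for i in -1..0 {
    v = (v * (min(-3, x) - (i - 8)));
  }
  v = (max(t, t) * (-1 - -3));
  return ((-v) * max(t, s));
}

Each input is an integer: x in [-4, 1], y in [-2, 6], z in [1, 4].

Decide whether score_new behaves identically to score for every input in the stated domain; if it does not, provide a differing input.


Consider the input x=1, y=4, z=1.
score: t=4, then s=3, then ((max(5, z) == (y + x)) && (max(s, 0) >= (0 - s))) is true, then s=-3, then v=0, then (i=-1), then v=0, then v=8, then returns -32
score_new: t=4, then s=3, then ((max(5, z) < (y + x)) && (max(s, 0) >= (0 - s))) is false, then s=5, then v=0, then (i=-1), then v=0, then v=8, then returns -40
-32 and -40 differ, so these are not the same function on this domain.
verdict: not equivalent; witness: x=1, y=4, z=1


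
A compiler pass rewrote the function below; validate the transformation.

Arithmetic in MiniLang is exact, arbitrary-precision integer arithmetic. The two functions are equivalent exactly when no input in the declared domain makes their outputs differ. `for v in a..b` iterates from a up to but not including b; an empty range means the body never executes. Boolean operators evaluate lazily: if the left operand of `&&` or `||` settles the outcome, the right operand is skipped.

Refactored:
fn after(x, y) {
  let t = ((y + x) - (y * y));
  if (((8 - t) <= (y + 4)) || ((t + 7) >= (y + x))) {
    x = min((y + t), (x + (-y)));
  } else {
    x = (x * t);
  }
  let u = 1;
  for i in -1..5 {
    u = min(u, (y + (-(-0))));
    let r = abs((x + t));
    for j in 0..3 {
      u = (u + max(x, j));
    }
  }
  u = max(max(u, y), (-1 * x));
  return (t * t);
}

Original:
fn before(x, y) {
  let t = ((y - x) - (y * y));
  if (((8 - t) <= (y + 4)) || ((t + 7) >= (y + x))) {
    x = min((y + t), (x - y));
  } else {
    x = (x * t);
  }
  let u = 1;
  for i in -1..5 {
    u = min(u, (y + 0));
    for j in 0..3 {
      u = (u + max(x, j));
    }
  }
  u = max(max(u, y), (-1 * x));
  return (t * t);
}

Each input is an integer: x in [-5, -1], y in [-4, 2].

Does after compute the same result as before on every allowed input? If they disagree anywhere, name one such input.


Input x=-5, y=-4: 225 from before versus 625 from after.
verdict: not equivalent; witness: x=-5, y=-4


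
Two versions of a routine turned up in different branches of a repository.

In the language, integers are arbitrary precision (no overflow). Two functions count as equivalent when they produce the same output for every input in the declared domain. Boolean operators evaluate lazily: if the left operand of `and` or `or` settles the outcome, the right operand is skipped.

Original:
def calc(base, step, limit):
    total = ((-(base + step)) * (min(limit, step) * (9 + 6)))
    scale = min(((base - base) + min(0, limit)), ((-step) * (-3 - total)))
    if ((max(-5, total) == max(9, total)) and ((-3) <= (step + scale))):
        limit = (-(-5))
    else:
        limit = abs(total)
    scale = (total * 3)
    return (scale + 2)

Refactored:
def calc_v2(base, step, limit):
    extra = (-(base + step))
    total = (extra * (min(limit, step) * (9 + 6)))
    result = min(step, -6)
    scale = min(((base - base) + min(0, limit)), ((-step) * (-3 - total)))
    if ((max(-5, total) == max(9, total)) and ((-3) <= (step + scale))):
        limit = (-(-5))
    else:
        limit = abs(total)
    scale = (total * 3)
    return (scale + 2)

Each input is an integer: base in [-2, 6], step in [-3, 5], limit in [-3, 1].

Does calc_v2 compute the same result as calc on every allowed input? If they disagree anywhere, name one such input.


Comparing the listings, the differences include: constant usage differs; and statement counts differ; and local variable names differ; and min/max/abs usage differs.
Spot check at base=0, step=0, limit=-1 — calc: total becomes 0; next scale becomes -1; next ((max(-5, total) == max(9, total)) and ((-3) <= (step + scale))) evaluates to false; next limit becomes 0; next scale becomes 0; next final value 2. calc_v2: extra becomes 0; next total becomes 0; next result becomes -6; next scale becomes -1; next ((max(-5, total) == max(9, total)) and ((-3) <= (step + scale))) evaluates to false; next limit becomes 0; next scale becomes 0; next final value 2. Both give 2.
An exhaustive pass over the 405 declared inputs shows identical outputs.
verdict: equivalent


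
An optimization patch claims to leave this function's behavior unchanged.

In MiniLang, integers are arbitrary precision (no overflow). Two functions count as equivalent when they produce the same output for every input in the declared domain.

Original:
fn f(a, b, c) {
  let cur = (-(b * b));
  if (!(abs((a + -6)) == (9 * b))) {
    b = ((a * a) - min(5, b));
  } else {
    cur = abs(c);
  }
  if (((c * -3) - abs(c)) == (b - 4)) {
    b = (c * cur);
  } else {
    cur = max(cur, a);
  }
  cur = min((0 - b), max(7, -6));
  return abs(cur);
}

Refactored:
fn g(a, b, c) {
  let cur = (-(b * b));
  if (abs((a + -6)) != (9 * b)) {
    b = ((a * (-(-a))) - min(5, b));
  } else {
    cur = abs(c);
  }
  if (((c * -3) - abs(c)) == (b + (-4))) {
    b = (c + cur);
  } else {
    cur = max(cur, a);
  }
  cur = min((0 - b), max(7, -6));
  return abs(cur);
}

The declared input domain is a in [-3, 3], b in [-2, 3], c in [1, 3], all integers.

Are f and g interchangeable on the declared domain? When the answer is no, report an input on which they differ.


There is a counterexample at a=-1, b=1, c=1: 1 on one side, 0 on the other.
f: cur = -1; (!(abs((a + -6)) == (9 * b))) -> true; b = 0; (((c * -3) - abs(c)) == (b - 4)) -> true; b = -1; cur = 1; return 1
g: cur = -1; (abs((a + -6)) != (9 * b)) -> true; b = 0; (((c * -3) - abs(c)) == (b + (-4))) -> true; b = 0; cur = 0; return 0
verdict: not equivalent; witness: a=-1, b=1, c=1


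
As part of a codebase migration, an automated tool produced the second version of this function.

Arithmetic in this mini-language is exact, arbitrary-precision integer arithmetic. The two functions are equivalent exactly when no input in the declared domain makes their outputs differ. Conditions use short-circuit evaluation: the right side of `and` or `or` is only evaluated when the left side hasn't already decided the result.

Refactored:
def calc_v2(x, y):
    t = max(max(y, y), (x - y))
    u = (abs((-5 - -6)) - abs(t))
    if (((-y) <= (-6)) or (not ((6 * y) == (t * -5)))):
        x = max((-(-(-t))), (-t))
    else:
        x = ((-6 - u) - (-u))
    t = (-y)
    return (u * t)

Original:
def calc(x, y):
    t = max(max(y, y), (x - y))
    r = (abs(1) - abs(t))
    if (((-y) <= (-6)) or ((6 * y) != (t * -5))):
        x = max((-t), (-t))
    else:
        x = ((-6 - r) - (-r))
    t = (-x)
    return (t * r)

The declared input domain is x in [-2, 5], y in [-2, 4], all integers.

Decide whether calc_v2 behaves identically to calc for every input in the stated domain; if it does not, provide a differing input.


There is a counterexample at x=-2, y=-2: 0 on one side, 2 on the other.
calc: t becomes 0; next r becomes 1; next (((-y) <= (-6)) or ((6 * y) != (t * -5))) evaluates to true; next x becomes 0; next t becomes 0; next final value 0
calc_v2: t becomes 0; next u becomes 1; next (((-y) <= (-6)) or (not ((6 * y) == (t * -5)))) evaluates to true; next x becomes 0; next t becomes 2; next final value 2
verdict: not equivalent; witness: x=-2, y=-2


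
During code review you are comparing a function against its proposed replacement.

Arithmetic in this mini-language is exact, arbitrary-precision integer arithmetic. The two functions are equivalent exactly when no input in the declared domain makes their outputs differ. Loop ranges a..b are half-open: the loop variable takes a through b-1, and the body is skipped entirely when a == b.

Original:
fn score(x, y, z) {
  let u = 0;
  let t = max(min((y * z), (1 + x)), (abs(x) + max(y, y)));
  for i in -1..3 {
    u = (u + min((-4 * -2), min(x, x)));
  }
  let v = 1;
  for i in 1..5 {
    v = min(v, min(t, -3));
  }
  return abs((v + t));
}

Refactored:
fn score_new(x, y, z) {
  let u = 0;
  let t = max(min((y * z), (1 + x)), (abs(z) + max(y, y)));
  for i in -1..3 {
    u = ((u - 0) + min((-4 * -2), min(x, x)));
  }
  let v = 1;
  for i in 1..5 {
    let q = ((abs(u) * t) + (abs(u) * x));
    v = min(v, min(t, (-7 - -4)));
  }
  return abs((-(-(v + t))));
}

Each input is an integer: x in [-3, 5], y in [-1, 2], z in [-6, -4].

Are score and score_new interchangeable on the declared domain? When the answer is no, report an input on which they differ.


Try x=-3, y=-1, z=-6.
score: u = 0; t = 2; [i=-1]; u = -3; [i=0]; u = -6; [i=1]; u = -9; [i=2]; u = -12; v = 1; [i=1]; v = -3; [i=2]; v = -3; [i=3]; v = -3; [i=4]; v = -3; return 1
score_new: u = 0; t = 5; [i=-1]; u = -3; [i=0]; u = -6; [i=1]; u = -9; [i=2]; u = -12; v = 1; [i=1]; q = 24; v = -3; [i=2]; q = 24; v = -3; [i=3]; q = 24; v = -3; [i=4]; q = 24; v = -3; return 2
1 against 2: the behavior changed.
verdict: not equivalent; witness: x=-3, y=-1, z=-6


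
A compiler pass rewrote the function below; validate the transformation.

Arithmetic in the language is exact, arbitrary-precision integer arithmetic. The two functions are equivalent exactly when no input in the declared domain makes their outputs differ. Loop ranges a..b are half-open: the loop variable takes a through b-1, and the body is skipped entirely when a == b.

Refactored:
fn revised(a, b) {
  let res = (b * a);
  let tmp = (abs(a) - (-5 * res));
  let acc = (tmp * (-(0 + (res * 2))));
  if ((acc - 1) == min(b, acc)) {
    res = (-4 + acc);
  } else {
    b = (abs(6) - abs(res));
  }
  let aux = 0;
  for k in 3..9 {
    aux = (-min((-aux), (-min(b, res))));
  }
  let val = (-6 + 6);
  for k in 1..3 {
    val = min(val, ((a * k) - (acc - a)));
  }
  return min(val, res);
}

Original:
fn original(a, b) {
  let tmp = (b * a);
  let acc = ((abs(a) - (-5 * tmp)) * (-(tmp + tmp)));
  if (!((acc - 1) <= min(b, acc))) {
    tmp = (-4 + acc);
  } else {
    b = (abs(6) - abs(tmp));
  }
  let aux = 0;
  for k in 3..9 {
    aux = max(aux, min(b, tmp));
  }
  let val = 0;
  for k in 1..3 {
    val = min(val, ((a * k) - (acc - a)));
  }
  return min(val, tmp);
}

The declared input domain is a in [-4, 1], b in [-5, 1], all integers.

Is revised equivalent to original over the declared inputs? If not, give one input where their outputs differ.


Run the pair on a=0, b=-5.
original: tmp := 0 | acc := 0 | (!((acc - 1) <= min(b, acc))): true | tmp := -4 | aux := 0 | iter k=3: | aux := 0 | iter k=4: | aux := 0 | iter k=5: | aux := 0 | iter k=6: | aux := 0 | iter k=7: | aux := 0 | iter k=8: | aux := 0 | val := 0 | iter k=1: | val := 0 | iter k=2: | val := 0 | result -4
revised: res := 0 | tmp := 0 | acc := 0 | ((acc - 1) == min(b, acc)): false | b := 6 | aux := 0 | iter k=3: | aux := 0 | iter k=4: | aux := 0 | iter k=5: | aux := 0 | iter k=6: | aux := 0 | iter k=7: | aux := 0 | iter k=8: | aux := 0 | val := 0 | iter k=1: | val := 0 | iter k=2: | val := 0 | result 0
-4 != 0, so the rewrite changes behavior.
verdict: not equivalent; witness: a=0, b=-5


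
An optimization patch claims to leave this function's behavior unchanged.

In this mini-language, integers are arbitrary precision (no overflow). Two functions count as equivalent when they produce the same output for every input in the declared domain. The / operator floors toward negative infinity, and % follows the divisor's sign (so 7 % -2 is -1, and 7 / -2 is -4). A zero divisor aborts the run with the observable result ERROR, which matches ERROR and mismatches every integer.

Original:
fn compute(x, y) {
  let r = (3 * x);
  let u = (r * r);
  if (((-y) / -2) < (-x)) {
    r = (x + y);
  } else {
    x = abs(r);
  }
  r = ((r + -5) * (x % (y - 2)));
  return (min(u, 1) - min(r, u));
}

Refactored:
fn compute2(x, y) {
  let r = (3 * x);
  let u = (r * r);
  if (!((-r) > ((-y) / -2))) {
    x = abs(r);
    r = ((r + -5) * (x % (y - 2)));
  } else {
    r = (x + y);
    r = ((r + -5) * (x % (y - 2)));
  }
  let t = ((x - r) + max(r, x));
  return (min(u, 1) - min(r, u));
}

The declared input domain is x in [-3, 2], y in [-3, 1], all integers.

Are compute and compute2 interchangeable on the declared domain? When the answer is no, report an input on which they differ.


Not equivalent: x=1, y=-3 separates them (-8 vs -3).
compute: r=3, then u=9, then (((-y) / -2) < (-x)) is true, then r=-2, then r=28, then returns -8
compute2: r=3, then u=9, then (!((-r) > ((-y) / -2))) is true, then x=3, then r=4, then t=3, then returns -3
verdict: not equivalent; witness: x=1, y=-3


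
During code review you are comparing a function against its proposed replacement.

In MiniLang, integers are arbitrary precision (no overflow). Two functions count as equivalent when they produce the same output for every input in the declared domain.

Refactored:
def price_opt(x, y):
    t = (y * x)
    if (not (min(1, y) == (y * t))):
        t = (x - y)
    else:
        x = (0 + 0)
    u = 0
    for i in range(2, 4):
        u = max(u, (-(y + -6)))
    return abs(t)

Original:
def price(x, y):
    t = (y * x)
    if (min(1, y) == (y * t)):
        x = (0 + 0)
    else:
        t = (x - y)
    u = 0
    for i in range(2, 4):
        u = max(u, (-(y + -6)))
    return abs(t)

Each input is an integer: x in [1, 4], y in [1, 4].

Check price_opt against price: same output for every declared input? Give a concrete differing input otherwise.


The two are interchangeable: boolean connective usage differs, and every declared input agrees.
Spot check at x=3, y=4 — price: t=12, then (min(1, y) == (y * t)) is false, then t=-1, then u=0, then (i=2), then u=2, then (i=3), then u=2, then returns 1. price_opt: t=12, then (not (min(1, y) == (y * t))) is true, then t=-1, then u=0, then (i=2), then u=2, then (i=3), then u=2, then returns 1. Both give 1.
Checked all 16 inputs in the declared domain: the outputs agree on every one.
verdict: equivalent


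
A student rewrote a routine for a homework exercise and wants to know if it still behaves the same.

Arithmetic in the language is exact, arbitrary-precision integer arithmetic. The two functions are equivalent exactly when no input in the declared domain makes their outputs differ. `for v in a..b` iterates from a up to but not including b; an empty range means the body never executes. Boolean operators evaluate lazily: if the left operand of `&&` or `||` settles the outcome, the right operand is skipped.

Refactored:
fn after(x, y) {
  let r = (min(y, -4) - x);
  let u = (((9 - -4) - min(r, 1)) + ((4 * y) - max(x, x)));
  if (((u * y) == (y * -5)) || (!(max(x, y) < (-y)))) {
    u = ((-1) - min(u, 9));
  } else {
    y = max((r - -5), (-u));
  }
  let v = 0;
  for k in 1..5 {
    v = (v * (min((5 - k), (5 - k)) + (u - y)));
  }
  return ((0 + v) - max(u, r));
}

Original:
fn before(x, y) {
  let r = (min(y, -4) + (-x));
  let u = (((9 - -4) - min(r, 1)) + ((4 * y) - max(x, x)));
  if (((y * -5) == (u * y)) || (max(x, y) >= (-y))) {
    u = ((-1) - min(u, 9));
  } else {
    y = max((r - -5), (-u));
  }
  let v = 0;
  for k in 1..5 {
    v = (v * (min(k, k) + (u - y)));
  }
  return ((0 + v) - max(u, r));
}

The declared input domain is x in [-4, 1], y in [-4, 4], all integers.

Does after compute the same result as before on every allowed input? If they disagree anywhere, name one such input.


Comparing the listings, the differences include: arithmetic usage differs, plus comparison usage differs, plus constant usage differs, plus boolean connective usage differs.
Tracing x=-2, y=-3: before: r := -2 | u := 5 | (((y * -5) == (u * y)) || (max(x, y) >= (-y))): false | y := 3 | v := 0 | iter k=1: | v := 0 | iter k=2: | v := 0 | iter k=3: | v := 0 | iter k=4: | v := 0 | result -5 | after: r := -2 | u := 5 | (((u * y) == (y * -5)) || (!(max(x, y) < (-y)))): false | y := 3 | v := 0 | iter k=1: | v := 0 | iter k=2: | v := 0 | iter k=3: | v := 0 | iter k=4: | v := 0 | result -5 — matching result -5.
Sweeping the whole domain (54 inputs) finds no disagreement.
verdict: equivalent


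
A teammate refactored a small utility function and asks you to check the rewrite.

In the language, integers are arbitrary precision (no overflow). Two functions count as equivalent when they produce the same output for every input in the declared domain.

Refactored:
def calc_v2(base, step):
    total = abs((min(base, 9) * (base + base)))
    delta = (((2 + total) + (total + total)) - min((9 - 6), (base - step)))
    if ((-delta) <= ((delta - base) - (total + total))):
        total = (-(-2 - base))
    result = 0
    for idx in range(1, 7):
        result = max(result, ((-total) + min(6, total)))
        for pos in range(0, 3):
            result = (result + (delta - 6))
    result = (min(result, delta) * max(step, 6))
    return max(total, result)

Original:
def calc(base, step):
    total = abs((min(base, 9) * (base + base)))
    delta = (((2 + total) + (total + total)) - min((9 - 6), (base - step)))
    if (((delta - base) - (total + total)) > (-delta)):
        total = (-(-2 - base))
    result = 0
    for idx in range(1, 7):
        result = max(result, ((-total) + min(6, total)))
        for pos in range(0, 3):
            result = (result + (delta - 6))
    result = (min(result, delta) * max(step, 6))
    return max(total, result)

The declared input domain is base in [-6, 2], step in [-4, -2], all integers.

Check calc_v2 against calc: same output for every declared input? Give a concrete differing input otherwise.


base=0, step=-2 yields 0 from calc but 2 from calc_v2.
verdict: not equivalent; witness: base=0, step=-2


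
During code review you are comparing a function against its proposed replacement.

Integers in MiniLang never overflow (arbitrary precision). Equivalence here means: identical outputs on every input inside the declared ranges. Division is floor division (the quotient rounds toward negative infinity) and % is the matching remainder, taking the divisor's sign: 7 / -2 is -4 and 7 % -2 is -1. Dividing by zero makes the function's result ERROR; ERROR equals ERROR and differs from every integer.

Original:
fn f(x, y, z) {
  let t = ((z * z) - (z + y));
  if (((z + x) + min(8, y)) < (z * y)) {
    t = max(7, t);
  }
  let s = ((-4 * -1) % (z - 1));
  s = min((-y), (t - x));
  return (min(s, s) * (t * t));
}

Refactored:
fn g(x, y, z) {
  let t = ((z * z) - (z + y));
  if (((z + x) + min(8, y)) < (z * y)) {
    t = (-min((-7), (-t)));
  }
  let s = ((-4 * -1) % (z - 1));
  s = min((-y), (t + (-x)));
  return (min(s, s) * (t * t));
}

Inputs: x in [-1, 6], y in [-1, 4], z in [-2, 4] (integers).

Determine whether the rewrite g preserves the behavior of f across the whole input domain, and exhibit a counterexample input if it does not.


The two are interchangeable: arithmetic usage differs; and min/max/abs usage differs, and every declared input agrees.
Tracing x=3, y=4, z=3: f: t := 2 | (((z + x) + min(8, y)) < (z * y)): true | t := 7 | s := 0 | s := -4 | result -196 | g: t := 2 | (((z + x) + min(8, y)) < (z * y)): true | t := 7 | s := 0 | s := -4 | result -196 — matching result -196.
Sweeping the whole domain (336 inputs) finds no disagreement.
verdict: equivalent


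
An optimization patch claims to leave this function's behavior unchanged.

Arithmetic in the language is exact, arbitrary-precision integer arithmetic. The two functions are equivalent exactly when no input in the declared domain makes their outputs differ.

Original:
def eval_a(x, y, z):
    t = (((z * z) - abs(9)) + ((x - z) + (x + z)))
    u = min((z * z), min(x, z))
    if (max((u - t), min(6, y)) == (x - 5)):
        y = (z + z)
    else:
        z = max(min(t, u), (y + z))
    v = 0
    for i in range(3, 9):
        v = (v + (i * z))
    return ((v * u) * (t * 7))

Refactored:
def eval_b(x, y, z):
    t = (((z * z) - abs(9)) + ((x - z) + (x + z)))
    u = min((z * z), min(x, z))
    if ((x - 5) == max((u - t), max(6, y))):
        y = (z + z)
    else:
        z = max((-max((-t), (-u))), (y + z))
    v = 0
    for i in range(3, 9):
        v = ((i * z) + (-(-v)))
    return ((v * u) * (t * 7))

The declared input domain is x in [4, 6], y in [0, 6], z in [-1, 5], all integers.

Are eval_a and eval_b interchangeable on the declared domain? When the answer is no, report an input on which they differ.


Run the pair on x=6, y=1, z=-1.
eval_a: t=4, then u=-1, then (max((u - t), min(6, y)) == (x - 5)) is true, then y=-2, then v=0, then (i=3), then v=-3, then (i=4), then v=-7, then (i=5), then v=-12, then (i=6), then v=-18, then (i=7), then v=-25, then (i=8), then v=-33, then returns 924
eval_b: t=4, then u=-1, then ((x - 5) == max((u - t), max(6, y))) is false, then z=0, then v=0, then (i=3), then v=0, then (i=4), then v=0, then (i=5), then v=0, then (i=6), then v=0, then (i=7), then v=0, then (i=8), then v=0, then returns 0
924 against 0: the behavior changed.
verdict: not equivalent; witness: x=6, y=1, z=-1


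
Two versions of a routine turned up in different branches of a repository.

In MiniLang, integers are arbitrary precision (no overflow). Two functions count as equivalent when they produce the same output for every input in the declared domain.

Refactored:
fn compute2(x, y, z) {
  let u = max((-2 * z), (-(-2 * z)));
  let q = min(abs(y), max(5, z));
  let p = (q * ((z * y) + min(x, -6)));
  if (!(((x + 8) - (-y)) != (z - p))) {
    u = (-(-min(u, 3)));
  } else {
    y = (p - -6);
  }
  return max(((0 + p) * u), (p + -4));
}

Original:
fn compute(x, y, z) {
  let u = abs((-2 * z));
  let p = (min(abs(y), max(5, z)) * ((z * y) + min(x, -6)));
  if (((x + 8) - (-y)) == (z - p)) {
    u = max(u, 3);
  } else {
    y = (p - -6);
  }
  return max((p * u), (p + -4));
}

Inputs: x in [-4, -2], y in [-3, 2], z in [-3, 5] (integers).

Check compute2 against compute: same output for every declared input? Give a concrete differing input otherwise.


Try x=-3, y=1, z=0.
compute: u = 0; p = -6; (((x + 8) - (-y)) == (z - p)) -> true; u = 3; return -10
compute2: u = 0; q = 1; p = -6; (!(((x + 8) - (-y)) != (z - p))) -> true; u = 0; return 0
-10 against 0: the behavior changed.
verdict: not equivalent; witness: x=-3, y=1, z=0


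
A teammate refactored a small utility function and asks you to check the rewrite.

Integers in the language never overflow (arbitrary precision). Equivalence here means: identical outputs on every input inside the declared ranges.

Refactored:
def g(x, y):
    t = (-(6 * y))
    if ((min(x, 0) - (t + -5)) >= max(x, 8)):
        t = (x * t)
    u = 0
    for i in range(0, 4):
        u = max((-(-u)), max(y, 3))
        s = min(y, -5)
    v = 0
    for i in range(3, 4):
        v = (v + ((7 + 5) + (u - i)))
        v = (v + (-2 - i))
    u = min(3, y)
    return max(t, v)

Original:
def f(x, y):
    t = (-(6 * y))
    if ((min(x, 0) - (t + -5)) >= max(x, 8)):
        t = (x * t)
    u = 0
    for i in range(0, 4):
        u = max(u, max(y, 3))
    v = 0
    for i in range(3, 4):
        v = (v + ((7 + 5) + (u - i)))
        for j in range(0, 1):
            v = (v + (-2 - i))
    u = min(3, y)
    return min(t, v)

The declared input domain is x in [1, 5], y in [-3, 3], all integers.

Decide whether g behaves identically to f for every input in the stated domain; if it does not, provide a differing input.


Evaluate both at x=1, y=-3.
f: t = 18; ((min(x, 0) - (t + -5)) >= max(x, 8)) -> false; u = 0; [i=0]; u = 3; [i=1]; u = 3; [i=2]; u = 3; [i=3]; u = 3; v = 0; [i=3]; v = 12; [j=0]; v = 7; u = -3; return 7
g: t = 18; ((min(x, 0) - (t + -5)) >= max(x, 8)) -> false; u = 0; [i=0]; u = 3; s = -5; [i=1]; u = 3; s = -5; [i=2]; u = 3; s = -5; [i=3]; u = 3; s = -5; v = 0; [i=3]; v = 12; v = 7; u = -3; return 18
7 against 18: the behavior changed.
verdict: not equivalent; witness: x=1, y=-3


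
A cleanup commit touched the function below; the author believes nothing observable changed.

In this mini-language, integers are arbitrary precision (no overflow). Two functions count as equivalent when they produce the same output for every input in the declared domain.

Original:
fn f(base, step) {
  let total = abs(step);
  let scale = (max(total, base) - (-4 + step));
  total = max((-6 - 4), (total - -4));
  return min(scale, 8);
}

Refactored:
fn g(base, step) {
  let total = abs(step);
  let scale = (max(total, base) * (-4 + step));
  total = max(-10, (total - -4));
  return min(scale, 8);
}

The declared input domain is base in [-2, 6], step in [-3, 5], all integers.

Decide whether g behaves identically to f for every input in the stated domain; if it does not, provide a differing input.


Consider the input base=-2, step=-3.
f: total=3, then scale=10, then total=7, then returns 8
g: total=3, then scale=-21, then total=7, then returns -21
8 against -21: the behavior changed.
verdict: not equivalent; witness: base=-2, step=-3


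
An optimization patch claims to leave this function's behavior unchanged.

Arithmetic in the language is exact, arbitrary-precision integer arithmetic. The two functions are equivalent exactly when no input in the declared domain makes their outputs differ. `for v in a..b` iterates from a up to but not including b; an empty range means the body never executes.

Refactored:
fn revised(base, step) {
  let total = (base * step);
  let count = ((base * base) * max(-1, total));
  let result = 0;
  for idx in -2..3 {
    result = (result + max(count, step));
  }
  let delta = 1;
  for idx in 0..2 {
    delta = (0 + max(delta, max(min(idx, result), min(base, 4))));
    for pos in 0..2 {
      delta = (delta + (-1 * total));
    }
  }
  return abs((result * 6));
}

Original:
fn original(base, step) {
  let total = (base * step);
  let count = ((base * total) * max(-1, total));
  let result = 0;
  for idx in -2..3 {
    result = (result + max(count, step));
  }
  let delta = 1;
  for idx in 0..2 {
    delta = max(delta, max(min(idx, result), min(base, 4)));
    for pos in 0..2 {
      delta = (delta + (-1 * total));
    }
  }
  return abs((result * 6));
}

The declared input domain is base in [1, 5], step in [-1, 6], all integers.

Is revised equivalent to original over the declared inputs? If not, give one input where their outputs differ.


Consider the input base=1, step=2.
original: total = 2; count = 4; result = 0; [idx=-2]; result = 4; [idx=-1]; result = 8; [idx=0]; result = 12; [idx=1]; result = 16; [idx=2]; result = 20; delta = 1; [idx=0]; delta = 1; [pos=0]; delta = -1; [pos=1]; delta = -3; [idx=1]; delta = 1; [pos=0]; delta = -1; [pos=1]; delta = -3; return 120
revised: total = 2; count = 2; result = 0; [idx=-2]; result = 2; [idx=-1]; result = 4; [idx=0]; result = 6; [idx=1]; result = 8; [idx=2]; result = 10; delta = 1; [idx=0]; delta = 1; [pos=0]; delta = -1; [pos=1]; delta = -3; [idx=1]; delta = 1; [pos=0]; delta = -1; [pos=1]; delta = -3; return 60
120 and 60 differ, so these are not the same function on this domain.
verdict: not equivalent; witness: base=1, step=2


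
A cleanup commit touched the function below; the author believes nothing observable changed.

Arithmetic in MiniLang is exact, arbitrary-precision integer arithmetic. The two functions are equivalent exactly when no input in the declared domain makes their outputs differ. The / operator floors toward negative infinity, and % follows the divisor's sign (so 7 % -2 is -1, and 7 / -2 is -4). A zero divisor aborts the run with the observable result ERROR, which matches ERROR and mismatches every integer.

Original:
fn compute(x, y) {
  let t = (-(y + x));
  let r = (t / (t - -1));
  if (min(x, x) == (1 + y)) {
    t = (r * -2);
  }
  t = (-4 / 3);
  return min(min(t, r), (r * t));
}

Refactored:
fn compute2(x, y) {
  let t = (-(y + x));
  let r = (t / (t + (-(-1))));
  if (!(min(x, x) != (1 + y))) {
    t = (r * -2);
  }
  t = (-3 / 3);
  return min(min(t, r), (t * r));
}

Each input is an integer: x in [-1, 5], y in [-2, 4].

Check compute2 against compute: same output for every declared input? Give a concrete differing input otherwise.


Evaluate both at x=-1, y=-2.
compute: t=3, then r=0, then (min(x, x) == (1 + y)) is true, then t=0, then t=-2, then returns -2
compute2: t=3, then r=0, then (!(min(x, x) != (1 + y))) is true, then t=0, then t=-1, then returns -1
-2 vs -1 — the two versions disagree here.
verdict: not equivalent; witness: x=-1, y=-2


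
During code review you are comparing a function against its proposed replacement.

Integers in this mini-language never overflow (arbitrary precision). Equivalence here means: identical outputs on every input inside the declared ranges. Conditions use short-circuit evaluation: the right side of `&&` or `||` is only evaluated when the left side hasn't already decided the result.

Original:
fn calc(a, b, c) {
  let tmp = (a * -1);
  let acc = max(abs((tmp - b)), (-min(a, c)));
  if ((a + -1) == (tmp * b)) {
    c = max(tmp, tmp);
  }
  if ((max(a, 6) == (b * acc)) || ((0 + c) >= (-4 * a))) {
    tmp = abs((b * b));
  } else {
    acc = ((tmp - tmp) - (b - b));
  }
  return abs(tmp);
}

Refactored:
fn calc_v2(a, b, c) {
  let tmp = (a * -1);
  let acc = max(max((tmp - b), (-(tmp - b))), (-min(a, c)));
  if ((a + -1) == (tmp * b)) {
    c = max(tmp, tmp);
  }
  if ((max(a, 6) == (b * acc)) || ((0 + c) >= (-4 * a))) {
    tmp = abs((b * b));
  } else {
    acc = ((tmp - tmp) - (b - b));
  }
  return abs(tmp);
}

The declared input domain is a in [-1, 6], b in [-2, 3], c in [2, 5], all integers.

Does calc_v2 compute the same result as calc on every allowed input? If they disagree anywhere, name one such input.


Changes here: arithmetic usage differs; and min/max/abs usage differs; the full 192-point sweep finds no disagreement.
verdict: equivalent


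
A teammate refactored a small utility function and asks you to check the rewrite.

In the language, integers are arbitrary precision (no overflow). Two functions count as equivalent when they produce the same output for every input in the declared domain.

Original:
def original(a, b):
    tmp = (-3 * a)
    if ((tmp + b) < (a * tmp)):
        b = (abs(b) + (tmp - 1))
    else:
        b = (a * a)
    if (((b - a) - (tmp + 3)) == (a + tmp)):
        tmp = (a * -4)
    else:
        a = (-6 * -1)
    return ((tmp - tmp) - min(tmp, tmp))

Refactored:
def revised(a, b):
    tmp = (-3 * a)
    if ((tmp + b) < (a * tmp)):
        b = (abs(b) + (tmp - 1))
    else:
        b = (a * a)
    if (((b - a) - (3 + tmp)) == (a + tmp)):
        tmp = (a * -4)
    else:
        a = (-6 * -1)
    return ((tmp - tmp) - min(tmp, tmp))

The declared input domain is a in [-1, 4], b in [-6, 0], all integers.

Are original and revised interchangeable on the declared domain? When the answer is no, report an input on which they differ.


Side by side, the visible changes include: same computation, different form.
Tracing a=-1, b=-5: original: tmp becomes 3; next ((tmp + b) < (a * tmp)) evaluates to false; next b becomes 1; next (((b - a) - (tmp + 3)) == (a + tmp)) evaluates to false; next a becomes 6; next final value -3 | revised: tmp becomes 3; next ((tmp + b) < (a * tmp)) evaluates to false; next b becomes 1; next (((b - a) - (3 + tmp)) == (a + tmp)) evaluates to false; next a becomes 6; next final value -3 — matching result -3.
Sweeping the whole domain (42 inputs) finds no disagreement.
verdict: equivalent


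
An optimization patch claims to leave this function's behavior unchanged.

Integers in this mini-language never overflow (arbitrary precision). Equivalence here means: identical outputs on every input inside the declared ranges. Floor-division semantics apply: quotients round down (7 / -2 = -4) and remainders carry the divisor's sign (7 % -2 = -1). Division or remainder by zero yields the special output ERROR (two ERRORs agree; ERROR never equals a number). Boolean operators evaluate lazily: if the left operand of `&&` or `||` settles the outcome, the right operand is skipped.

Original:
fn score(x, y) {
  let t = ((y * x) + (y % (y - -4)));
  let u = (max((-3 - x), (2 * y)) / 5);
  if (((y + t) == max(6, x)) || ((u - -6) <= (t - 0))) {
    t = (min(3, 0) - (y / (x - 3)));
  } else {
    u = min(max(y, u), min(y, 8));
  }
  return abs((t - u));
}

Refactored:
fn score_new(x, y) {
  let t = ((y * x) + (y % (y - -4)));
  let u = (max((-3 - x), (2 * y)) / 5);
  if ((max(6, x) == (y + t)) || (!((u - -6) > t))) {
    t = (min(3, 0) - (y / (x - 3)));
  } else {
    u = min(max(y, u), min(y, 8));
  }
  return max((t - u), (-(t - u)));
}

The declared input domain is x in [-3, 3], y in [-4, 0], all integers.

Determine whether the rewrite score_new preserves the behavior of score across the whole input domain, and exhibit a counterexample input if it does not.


Behavior is preserved: although min/max/abs usage differs; boolean connective usage differs; comparison usage differs; constant usage differs, the outputs never diverge.
One worked example (x=-3, y=-2) — score: t = 6; u = 0; (((y + t) == max(6, x)) || ((u - -6) <= (t - 0))) -> true; t = 0; return 0; score_new: t = 6; u = 0; ((max(6, x) == (y + t)) || (!((u - -6) > t))) -> true; t = 0; return 0; agreement on 0.
Every one of the 35 inputs gives matching results.
verdict: equivalent


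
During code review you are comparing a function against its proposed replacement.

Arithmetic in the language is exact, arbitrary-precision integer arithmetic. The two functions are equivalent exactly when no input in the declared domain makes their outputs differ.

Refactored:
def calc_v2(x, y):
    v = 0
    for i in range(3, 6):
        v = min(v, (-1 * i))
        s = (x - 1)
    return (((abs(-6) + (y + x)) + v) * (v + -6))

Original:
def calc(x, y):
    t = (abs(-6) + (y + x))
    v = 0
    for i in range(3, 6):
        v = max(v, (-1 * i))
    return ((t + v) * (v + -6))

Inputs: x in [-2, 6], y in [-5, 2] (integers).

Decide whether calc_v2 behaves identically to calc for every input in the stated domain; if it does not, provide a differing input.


Try x=-2, y=-5.
calc: t=-1, then v=0, then (i=3), then v=0, then (i=4), then v=0, then (i=5), then v=0, then returns 6
calc_v2: v=0, then (i=3), then v=-3, then s=-3, then (i=4), then v=-4, then s=-3, then (i=5), then v=-5, then s=-3, then returns 66
6 and 66 differ, so these are not the same function on this domain.
verdict: not equivalent; witness: x=-2, y=-5


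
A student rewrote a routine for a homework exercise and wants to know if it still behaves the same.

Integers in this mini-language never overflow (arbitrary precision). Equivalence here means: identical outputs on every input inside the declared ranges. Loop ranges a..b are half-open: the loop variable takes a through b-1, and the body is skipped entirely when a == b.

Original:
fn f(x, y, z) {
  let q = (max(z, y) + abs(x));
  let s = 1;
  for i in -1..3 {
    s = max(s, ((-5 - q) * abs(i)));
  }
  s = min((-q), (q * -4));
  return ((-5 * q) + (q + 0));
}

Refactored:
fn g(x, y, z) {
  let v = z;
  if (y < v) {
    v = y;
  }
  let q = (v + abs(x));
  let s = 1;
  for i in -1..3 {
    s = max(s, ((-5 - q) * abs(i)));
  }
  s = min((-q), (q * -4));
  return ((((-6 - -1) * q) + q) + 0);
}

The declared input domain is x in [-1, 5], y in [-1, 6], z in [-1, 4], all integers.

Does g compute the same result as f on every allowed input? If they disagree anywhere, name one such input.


The rewrite breaks on x=-1, y=-1, z=0, where the results are -4 and 0.
f: q := 1 | s := 1 | iter i=-1: | s := 1 | iter i=0: | s := 1 | iter i=1: | s := 1 | iter i=2: | s := 1 | s := -4 | result -4
g: v := 0 | (y < v): true | v := -1 | q := 0 | s := 1 | iter i=-1: | s := 1 | iter i=0: | s := 1 | iter i=1: | s := 1 | iter i=2: | s := 1 | s := 0 | result 0
verdict: not equivalent; witness: x=-1, y=-1, z=0


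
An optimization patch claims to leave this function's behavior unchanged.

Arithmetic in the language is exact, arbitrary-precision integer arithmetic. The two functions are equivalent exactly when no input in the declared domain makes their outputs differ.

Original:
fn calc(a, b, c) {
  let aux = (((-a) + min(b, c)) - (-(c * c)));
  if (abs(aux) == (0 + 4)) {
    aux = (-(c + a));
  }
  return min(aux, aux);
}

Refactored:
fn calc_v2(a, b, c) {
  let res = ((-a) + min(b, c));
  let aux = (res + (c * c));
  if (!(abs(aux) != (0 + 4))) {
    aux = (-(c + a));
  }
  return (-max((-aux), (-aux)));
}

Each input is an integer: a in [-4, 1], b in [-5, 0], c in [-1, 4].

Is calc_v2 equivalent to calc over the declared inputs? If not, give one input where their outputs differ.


Behavior is preserved: although local variable names differ; arithmetic usage differs; min/max/abs usage differs; comparison usage differs; statement counts differ; boolean connective usage differs, the outputs never diverge.
As a probe, take a=1, b=-2, c=1: calc runs aux=-2, then (abs(aux) == (0 + 4)) is false, then returns -2; calc_v2 runs res=-3, then aux=-2, then (!(abs(aux) != (0 + 4))) is false, then returns -2; both end at -2.
An exhaustive pass over the 216 declared inputs shows identical outputs.
verdict: equivalent


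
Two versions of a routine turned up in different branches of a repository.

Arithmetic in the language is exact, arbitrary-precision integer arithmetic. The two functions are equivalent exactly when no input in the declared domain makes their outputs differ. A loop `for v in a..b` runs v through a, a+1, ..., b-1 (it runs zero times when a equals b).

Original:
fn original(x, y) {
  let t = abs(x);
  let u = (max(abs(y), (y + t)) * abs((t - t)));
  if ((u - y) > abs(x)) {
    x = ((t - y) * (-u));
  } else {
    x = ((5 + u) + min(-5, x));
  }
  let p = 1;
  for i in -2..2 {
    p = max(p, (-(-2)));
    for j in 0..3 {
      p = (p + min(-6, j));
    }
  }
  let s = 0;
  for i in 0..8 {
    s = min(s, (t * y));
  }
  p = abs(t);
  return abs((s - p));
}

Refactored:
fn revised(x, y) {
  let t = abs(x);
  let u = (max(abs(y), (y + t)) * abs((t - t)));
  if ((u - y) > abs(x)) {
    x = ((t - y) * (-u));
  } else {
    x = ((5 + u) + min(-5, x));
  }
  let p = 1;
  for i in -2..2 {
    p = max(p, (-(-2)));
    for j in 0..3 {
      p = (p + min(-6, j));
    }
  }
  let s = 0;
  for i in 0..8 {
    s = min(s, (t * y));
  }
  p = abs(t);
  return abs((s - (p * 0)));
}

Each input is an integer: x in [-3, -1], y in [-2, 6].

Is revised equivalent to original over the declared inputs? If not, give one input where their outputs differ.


Run the pair on x=-3, y=-2.
original: t=3, then u=0, then ((u - y) > abs(x)) is false, then x=0, then p=1, then (i=-2), then p=2, then (j=0), then p=-4, then (j=1), then p=-10, then (j=2), then p=-16, then (i=-1), then p=2, then (j=0), then p=-4, then (j=1), then p=-10, then (j=2), then p=-16, then (i=0), then p=2, then (j=0), then p=-4, then (j=1), then p=-10, then (j=2), then p=-16, then (i=1), then p=2, then (j=0), then p=-4, then (j=1), then p=-10, then (j=2), then p=-16, then s=0, then (i=0), then s=-6, then (i=1), then s=-6, then (i=2), then s=-6, then (i=3), then s=-6, then (i=4), then s=-6, then (i=5), then s=-6, then (i=6), then s=-6, then (i=7), then s=-6, then p=3, then returns 9
revised: t=3, then u=0, then ((u - y) > abs(x)) is false, then x=0, then p=1, then (i=-2), then p=2, then (j=0), then p=-4, then (j=1), then p=-10, then (j=2), then p=-16, then (i=-1), then p=2, then (j=0), then p=-4, then (j=1), then p=-10, then (j=2), then p=-16, then (i=0), then p=2, then (j=0), then p=-4, then (j=1), then p=-10, then (j=2), then p=-16, then (i=1), then p=2, then (j=0), then p=-4, then (j=1), then p=-10, then (j=2), then p=-16, then s=0, then (i=0), then s=-6, then (i=1), then s=-6, then (i=2), then s=-6, then (i=3), then s=-6, then (i=4), then s=-6, then (i=5), then s=-6, then (i=6), then s=-6, then (i=7), then s=-6, then p=3, then returns 6
9 and 6 differ, so these are not the same function on this domain.
verdict: not equivalent; witness: x=-3, y=-2
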